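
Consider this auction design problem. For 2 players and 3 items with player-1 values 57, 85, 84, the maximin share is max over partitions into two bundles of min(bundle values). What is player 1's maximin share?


Step 1: Item values = 57, 85, 84
Step 2: Enumerate all 2-bundle partitions and take the smaller bundle:
  Partition 1: {57} vs {85,84} -> bundles 57, 169; min = 57
  Partition 2: {85} vs {57,84} -> bundles 85, 141; min = 85
  Partition 3: {84} vs {57,85} -> bundles 84, 142; min = 84
Step 3: MMS = max(57, 85, 84) = 85

85


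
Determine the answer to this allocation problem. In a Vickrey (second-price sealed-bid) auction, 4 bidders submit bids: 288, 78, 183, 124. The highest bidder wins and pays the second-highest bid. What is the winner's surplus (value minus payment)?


Step 1: Sort bids in descending order: 288, 183, 124, 78
Step 2: The winning bid is the highest: 288
Step 3: The payment equals the second-highest bid: 183
Step 4: Surplus = winner's bid - payment = 288 - 183 = 105

105


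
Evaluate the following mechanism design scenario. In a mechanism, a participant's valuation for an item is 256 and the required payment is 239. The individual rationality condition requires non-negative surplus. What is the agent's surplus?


Step 1: Surplus = value - payment = 256 - 239 = 17
Step 2: IR is satisfied (surplus >= 0)

17


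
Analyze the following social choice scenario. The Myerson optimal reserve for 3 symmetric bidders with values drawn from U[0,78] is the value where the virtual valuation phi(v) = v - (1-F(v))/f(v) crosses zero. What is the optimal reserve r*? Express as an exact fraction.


Step 1: For U[0,78], F(v) = v/78 and f(v) = 1/78
Step 2: phi(v) = v - (1 - v/78)/(1/78) = v - (78 - v) = 2v - 78
Step 3: Set phi(r*) = 0: 2r* - 78 = 0
Step 4: r* = 78/2 = 39 (the number of bidders n = 3 does not enter)

39


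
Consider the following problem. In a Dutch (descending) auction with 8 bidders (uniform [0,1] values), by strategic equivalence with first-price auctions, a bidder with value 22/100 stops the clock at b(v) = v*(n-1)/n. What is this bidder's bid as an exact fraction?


Step 1: Dutch auctions are strategically equivalent to first-price auctions
Step 2: The equilibrium bid is b(v) = v*(n-1)/n
Step 3: b = 11/50 * 7/8
Step 4: b = 77/400

77/400


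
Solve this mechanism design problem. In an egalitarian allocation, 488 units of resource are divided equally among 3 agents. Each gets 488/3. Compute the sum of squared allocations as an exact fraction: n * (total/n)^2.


Step 1: Each agent's share = 488/3
Step 2: Square of each share = (488/3)^2 = 238144/9
Step 3: Sum of squares = 3 * 238144/9 = 238144/3

238144/3


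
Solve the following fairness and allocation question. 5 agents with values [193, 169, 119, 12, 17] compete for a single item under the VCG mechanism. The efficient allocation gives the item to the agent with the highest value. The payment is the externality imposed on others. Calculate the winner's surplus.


Step 1: The winner is the agent with the highest value: agent 0 with value 193
Step 2: Values of other agents: [169, 119, 12, 17]
Step 3: VCG payment = max of others' values = 169
Step 4: Surplus = 193 - 169 = 24

24


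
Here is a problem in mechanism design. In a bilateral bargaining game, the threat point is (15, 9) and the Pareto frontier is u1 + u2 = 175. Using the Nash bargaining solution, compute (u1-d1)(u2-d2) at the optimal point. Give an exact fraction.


Step 1: The Nash solution splits surplus symmetrically above the disagreement point
Step 2: u1 = (total + d1 - d2)/2 = (175 + 15 - 9)/2 = 181/2
Step 3: u2 = (total - d1 + d2)/2 = (175 - 15 + 9)/2 = 169/2
Step 4: Nash product = (181/2 - 15) * (169/2 - 9)
Step 5: = 151/2 * 151/2 = 22801/4

22801/4


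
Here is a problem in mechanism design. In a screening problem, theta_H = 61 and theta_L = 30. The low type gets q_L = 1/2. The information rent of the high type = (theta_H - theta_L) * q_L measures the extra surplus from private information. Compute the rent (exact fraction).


Step 1: theta_H - theta_L = 61 - 30 = 31
Step 2: Information rent = (theta_H - theta_L) * q_L
Step 3: = 31 * 1/2
Step 4: = 31/2

31/2


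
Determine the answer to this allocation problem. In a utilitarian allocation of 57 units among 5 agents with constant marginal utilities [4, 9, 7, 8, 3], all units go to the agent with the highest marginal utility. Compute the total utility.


Step 1: The marginal utilities are [4, 9, 7, 8, 3]
Step 2: The highest marginal utility is 9
Step 3: All 57 units go to that agent
Step 4: Total utility = 9 * 57 = 513

513


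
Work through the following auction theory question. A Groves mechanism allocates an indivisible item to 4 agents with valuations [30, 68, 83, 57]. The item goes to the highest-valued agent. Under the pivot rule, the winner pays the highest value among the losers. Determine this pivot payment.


Step 1: The efficient winner is agent 2 with value 83
Step 2: Other agents' values: [30, 68, 57]
Step 3: Pivot payment = max(others) = 68
Step 4: The winner pays 68

68


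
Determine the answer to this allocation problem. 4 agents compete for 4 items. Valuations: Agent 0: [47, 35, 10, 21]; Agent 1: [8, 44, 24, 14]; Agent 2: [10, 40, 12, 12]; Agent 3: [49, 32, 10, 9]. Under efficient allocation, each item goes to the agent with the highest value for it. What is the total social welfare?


Step 1: For each item, find the maximum value among all agents.
Step 2: Item 0 -> Agent 3 (value 49)
Step 3: Item 1 -> Agent 1 (value 44)
Step 4: Item 2 -> Agent 1 (value 24)
Step 5: Item 3 -> Agent 0 (value 21)
Step 6: Total welfare = 49 + 44 + 24 + 21 = 138

138


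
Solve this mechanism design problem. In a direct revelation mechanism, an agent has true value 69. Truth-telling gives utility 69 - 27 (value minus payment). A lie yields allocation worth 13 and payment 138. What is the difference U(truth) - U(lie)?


Step 1: U(truth) = value - payment = 69 - 27 = 42
Step 2: U(lie) = allocation - payment = 13 - 138 = -125
Step 3: IC gap = 42 - (-125) = 167

167


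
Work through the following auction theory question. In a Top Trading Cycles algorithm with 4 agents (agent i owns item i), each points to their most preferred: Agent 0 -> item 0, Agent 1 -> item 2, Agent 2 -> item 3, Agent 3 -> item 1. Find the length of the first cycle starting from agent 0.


Step 1: Trace the pointer graph from agent 0: 0 -> 0
Step 2: A cycle is detected when we revisit agent 0
Step 3: The cycle is: 0 -> 0
Step 4: Cycle length = 1

1


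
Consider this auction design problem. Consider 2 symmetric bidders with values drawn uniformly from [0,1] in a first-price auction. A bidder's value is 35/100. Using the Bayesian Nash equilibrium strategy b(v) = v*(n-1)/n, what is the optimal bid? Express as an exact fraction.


Step 1: The symmetric BNE bidding function is b(v) = v * (n-1) / n
Step 2: Substitute v = 7/20 and n = 2
Step 3: b = 7/20 * 1/2
Step 4: b = 7/40

7/40


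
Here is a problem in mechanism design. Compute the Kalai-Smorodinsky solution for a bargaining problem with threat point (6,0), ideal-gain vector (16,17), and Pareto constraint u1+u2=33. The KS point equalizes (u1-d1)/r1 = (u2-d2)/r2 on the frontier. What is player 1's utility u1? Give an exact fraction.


Step 1: At the KS point, (u1-d1)/r1 = (u2-d2)/r2 = t and u1+u2 = 33
Step 2: u1 = d1 + r1*t and u2 = d2 + r2*t, so (d1 + r1*t) + (d2 + r2*t) = 33
Step 3: t = (33 - 6 - 0)/(16 + 17) = 27/33 = 9/11
Step 4: u1 = d1 + r1*t = 6 + 16 * 9/11 = 210/11
Step 5: (Check: u2 = d2 + r2*t = 153/11; u1+u2 = 210/11 + 153/11 = 33, on the frontier.)

210/11


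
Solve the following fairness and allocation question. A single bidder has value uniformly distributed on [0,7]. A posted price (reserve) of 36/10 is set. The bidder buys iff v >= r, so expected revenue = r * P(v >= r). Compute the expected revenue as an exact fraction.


Step 1: Posted price r = 18/5, value support [0,7]
Step 2: P(v >= r) = (7 - 18/5)/7 = 17/35
Step 3: Expected revenue = r * P(v >= r) = 18/5 * 17/35
Step 4: Revenue = 306/175

306/175


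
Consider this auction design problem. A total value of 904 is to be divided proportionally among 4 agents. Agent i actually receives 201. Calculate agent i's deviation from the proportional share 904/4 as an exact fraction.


Step 1: Proportional share = 904/4 = 226
Step 2: Agent's actual allocation = 201
Step 3: Excess = 201 - 226 = -25

-25


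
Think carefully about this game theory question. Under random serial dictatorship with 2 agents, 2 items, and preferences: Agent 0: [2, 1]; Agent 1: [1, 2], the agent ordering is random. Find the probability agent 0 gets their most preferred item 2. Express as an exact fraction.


Step 1: Agent 0 wants item 2
Step 2: There are 2 possible orderings of agents
Step 3: In 2 orderings, agent 0 gets item 2
Step 4: Probability = 2/2 = 1

1


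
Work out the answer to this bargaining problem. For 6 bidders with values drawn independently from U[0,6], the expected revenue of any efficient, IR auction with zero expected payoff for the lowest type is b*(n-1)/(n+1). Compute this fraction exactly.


Step 1: By Revenue Equivalence, expected revenue = b*(n-1)/(n+1)
Step 2: Substituting n = 6, b = 6
Step 3: Revenue = 6*(6-1)/(6+1) = 6*5/7
Step 4: Revenue = 30/7

30/7


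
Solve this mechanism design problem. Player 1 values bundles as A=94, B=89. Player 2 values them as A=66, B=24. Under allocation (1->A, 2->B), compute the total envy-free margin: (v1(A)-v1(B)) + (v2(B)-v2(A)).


Step 1: Player 1's margin = v1(A) - v1(B) = 94 - 89 = 5
Step 2: Player 2's margin = v2(B) - v2(A) = 24 - 66 = -42
Step 3: Total margin = 5 + -42 = -37

-37


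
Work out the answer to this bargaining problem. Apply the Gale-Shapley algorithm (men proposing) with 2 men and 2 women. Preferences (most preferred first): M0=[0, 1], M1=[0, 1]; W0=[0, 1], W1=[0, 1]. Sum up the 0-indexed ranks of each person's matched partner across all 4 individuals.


Step 1: Run Gale-Shapley (men propose, women hold best offer):
  M0 proposes to W0; she accepts
  M1 proposes to W0; rejected
  M1 proposes to W1; she accepts
Step 2: Final matching: W0-M0, W1-M1
Step 3: 0-indexed ranks (man's rank of his match, then woman's): 0 + 0 + 1 + 1
Step 4: Total rank sum = 2

2


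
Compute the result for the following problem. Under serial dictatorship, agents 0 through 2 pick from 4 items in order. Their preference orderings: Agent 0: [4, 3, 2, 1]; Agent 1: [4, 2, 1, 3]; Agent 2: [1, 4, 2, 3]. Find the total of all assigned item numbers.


Step 1: Agent 0 picks item 4
Step 2: Agent 1 picks item 2
Step 3: Agent 2 picks item 1
Step 4: Sum = 4 + 2 + 1 = 7

7


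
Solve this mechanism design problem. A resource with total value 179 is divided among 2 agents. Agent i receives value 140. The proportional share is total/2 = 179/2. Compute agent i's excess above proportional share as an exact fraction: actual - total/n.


Step 1: Proportional share = 179/2
Step 2: Agent's actual allocation = 140
Step 3: Excess = 140 - 179/2 = 101/2

101/2


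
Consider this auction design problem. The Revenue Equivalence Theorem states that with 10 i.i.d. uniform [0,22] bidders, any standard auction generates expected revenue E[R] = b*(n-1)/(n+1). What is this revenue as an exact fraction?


Step 1: By Revenue Equivalence, expected revenue = b*(n-1)/(n+1)
Step 2: Substituting n = 10, b = 22
Step 3: Revenue = 22*(10-1)/(10+1) = 22*9/11
Step 4: Revenue = 198/11 = 18

18


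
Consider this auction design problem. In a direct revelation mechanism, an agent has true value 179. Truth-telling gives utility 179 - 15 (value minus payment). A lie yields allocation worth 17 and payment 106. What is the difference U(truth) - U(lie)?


Step 1: U(truth) = value - payment = 179 - 15 = 164
Step 2: U(lie) = allocation - payment = 17 - 106 = -89
Step 3: IC gap = 164 - (-89) = 253

253


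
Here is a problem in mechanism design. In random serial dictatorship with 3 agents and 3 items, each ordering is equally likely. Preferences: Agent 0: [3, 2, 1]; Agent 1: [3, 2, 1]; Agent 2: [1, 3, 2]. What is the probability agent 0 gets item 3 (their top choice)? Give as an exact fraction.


Step 1: Agent 0 wants item 3
Step 2: There are 6 possible orderings of agents
Step 3: In 3 orderings, agent 0 gets item 3
Step 4: Probability = 3/6 = 1/2

1/2


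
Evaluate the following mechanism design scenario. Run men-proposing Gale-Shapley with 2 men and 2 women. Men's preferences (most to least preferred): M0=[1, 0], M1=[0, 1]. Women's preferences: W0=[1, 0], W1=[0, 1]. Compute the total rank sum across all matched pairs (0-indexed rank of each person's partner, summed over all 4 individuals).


Step 1: Run Gale-Shapley (men propose, women hold best offer):
  M0 proposes to W1; she accepts
  M1 proposes to W0; she accepts
Step 2: Final matching: W0-M1, W1-M0
Step 3: 0-indexed ranks (man's rank of his match, then woman's): 0 + 0 + 0 + 0
Step 4: Total rank sum = 0

0


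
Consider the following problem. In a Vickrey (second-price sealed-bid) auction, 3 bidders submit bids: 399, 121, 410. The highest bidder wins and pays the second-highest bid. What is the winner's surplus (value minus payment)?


Step 1: Sort bids in descending order: 410, 399, 121
Step 2: The winning bid is the highest: 410
Step 3: The payment equals the second-highest bid: 399
Step 4: Surplus = winner's bid - payment = 410 - 399 = 11

11


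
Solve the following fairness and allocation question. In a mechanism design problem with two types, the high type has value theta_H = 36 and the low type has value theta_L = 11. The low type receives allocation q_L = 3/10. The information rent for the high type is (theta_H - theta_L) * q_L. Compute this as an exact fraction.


Step 1: theta_H - theta_L = 36 - 11 = 25
Step 2: Information rent = (theta_H - theta_L) * q_L
Step 3: = 25 * 3/10
Step 4: = 15/2

15/2


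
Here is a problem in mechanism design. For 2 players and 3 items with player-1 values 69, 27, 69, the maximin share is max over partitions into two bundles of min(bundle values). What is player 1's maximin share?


Step 1: Item values = 69, 27, 69
Step 2: Enumerate all 2-bundle partitions and take the smaller bundle:
  Partition 1: {69} vs {27,69} -> bundles 69, 96; min = 69
  Partition 2: {27} vs {69,69} -> bundles 27, 138; min = 27
  Partition 3: {69} vs {69,27} -> bundles 69, 96; min = 69
Step 3: MMS = max(69, 27, 69) = 69

69


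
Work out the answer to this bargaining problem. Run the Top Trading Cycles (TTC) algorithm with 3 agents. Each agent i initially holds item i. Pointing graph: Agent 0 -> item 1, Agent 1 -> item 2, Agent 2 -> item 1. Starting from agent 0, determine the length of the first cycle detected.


Step 1: Trace the pointer graph from agent 0: 0 -> 1 -> 2 -> 1
Step 2: A cycle is detected when we revisit agent 1
Step 3: The cycle is: 1 -> 2 -> 1
Step 4: Cycle length = 2

2


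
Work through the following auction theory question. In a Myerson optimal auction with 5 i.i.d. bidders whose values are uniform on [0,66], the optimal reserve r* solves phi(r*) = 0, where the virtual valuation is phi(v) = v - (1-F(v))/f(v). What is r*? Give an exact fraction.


Step 1: For U[0,66], F(v) = v/66 and f(v) = 1/66
Step 2: phi(v) = v - (1 - v/66)/(1/66) = v - (66 - v) = 2v - 66
Step 3: Set phi(r*) = 0: 2r* - 66 = 0
Step 4: r* = 66/2 = 33 (the number of bidders n = 5 does not enter)

33


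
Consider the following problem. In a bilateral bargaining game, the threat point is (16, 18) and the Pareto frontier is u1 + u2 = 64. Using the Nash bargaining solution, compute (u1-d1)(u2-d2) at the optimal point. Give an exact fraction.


Step 1: The Nash solution splits surplus symmetrically above the disagreement point
Step 2: u1 = (total + d1 - d2)/2 = (64 + 16 - 18)/2 = 31
Step 3: u2 = (total - d1 + d2)/2 = (64 - 16 + 18)/2 = 33
Step 4: Nash product = (31 - 16) * (33 - 18)
Step 5: = 15 * 15 = 225

225


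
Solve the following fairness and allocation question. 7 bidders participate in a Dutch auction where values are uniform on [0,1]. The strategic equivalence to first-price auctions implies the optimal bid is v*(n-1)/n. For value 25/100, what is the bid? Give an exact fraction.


Step 1: Dutch auctions are strategically equivalent to first-price auctions
Step 2: The equilibrium bid is b(v) = v*(n-1)/n
Step 3: b = 1/4 * 6/7
Step 4: b = 3/14

3/14


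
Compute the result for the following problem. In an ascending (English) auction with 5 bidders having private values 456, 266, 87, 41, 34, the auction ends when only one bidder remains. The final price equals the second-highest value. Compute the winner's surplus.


Step 1: Identify the highest value: 456
Step 2: Identify the second-highest value: 266
Step 3: The final price = second-highest value = 266
Step 4: Surplus = 456 - 266 = 190

190


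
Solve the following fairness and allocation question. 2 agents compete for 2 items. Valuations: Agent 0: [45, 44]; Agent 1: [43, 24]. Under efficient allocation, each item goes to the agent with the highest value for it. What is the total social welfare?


Step 1: For each item, find the maximum value among all agents.
Step 2: Item 0 -> Agent 0 (value 45)
Step 3: Item 1 -> Agent 0 (value 44)
Step 4: Total welfare = 45 + 44 = 89

89


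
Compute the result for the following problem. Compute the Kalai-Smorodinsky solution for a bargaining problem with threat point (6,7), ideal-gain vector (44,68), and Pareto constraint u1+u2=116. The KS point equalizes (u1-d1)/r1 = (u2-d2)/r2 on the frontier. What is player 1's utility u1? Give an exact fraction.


Step 1: At the KS point, (u1-d1)/r1 = (u2-d2)/r2 = t and u1+u2 = 116
Step 2: u1 = d1 + r1*t and u2 = d2 + r2*t, so (d1 + r1*t) + (d2 + r2*t) = 116
Step 3: t = (116 - 6 - 7)/(44 + 68) = 103/112
Step 4: u1 = d1 + r1*t = 6 + 44 * 103/112 = 1301/28
Step 5: (Check: u2 = d2 + r2*t = 1947/28; u1+u2 = 1301/28 + 1947/28 = 116, on the frontier.)

1301/28


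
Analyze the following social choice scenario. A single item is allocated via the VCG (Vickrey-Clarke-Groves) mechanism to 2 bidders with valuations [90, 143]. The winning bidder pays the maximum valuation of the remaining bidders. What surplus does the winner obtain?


Step 1: The winner is the agent with the highest value: agent 1 with value 143
Step 2: Values of other agents: [90]
Step 3: VCG payment = max of others' values = 90
Step 4: Surplus = 143 - 90 = 53

53


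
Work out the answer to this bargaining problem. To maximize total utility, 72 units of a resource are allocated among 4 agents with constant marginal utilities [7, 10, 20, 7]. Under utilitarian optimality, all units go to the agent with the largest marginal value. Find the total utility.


Step 1: The marginal utilities are [7, 10, 20, 7]
Step 2: The highest marginal utility is 20
Step 3: All 72 units go to that agent
Step 4: Total utility = 20 * 72 = 1440

1440


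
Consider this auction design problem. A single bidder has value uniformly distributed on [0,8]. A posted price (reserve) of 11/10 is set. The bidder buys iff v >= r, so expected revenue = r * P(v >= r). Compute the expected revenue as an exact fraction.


Step 1: Posted price r = 11/10, value support [0,8]
Step 2: P(v >= r) = (8 - 11/10)/8 = 69/80
Step 3: Expected revenue = r * P(v >= r) = 11/10 * 69/80
Step 4: Revenue = 759/800

759/800


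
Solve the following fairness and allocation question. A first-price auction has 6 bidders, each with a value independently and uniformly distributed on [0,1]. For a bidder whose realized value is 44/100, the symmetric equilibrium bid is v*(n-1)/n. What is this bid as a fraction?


Step 1: The symmetric BNE bidding function is b(v) = v * (n-1) / n
Step 2: Substitute v = 11/25 and n = 6
Step 3: b = 11/25 * 5/6
Step 4: b = 11/30

11/30


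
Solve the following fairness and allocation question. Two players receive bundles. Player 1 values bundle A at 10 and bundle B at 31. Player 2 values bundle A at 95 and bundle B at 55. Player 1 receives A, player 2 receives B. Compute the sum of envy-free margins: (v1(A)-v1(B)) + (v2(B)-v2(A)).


Step 1: Player 1's margin = v1(A) - v1(B) = 10 - 31 = -21
Step 2: Player 2's margin = v2(B) - v2(A) = 55 - 95 = -40
Step 3: Total margin = -21 + -40 = -61

-61


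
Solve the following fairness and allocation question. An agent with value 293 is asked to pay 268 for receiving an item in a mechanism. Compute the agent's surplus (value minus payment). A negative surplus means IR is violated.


Step 1: Surplus = value - payment = 293 - 268 = 25
Step 2: IR is satisfied (surplus >= 0)

25


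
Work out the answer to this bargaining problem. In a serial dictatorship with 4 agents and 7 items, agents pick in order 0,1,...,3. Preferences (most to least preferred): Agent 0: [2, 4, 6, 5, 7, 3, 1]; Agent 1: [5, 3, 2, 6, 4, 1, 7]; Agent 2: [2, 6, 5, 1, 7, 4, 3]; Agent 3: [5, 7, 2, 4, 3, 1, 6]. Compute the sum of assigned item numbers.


Step 1: Agent 0 picks item 2
Step 2: Agent 1 picks item 5
Step 3: Agent 2 picks item 6
Step 4: Agent 3 picks item 7
Step 5: Sum = 2 + 5 + 6 + 7 = 20

20


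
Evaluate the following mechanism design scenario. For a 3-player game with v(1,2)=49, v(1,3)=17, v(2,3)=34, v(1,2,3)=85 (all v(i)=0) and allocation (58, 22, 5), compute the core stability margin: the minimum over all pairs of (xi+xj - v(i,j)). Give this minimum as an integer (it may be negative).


Step 1: Slack for coalition (1,2): x1+x2 - v12 = 80 - 49 = 31
Step 2: Slack for coalition (1,3): x1+x3 - v13 = 63 - 17 = 46
Step 3: Slack for coalition (2,3): x2+x3 - v23 = 27 - 34 = -7
Step 4: Minimum slack = min(31, 46, -7) = -7, attained by (2,3); coalition (2,3) can block (slack < 0), so the allocation is not in the core

-7


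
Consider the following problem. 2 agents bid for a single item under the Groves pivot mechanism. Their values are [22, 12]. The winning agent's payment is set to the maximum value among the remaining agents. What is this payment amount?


Step 1: The efficient winner is agent 0 with value 22
Step 2: Other agents' values: [12]
Step 3: Pivot payment = max(others) = 12
Step 4: The winner pays 12

12


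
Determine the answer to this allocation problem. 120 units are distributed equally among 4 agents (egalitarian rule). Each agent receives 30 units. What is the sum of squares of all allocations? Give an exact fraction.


Step 1: Each agent's share = 120/4 = 30
Step 2: Square of each share = (30)^2 = 900
Step 3: Sum of squares = 4 * 900 = 3600

3600


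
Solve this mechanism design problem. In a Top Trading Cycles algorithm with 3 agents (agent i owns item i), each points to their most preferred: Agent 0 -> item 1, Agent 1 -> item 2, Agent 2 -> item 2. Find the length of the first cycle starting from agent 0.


Step 1: Trace the pointer graph from agent 0: 0 -> 1 -> 2 -> 2
Step 2: A cycle is detected when we revisit agent 2
Step 3: The cycle is: 2 -> 2
Step 4: Cycle length = 1

1


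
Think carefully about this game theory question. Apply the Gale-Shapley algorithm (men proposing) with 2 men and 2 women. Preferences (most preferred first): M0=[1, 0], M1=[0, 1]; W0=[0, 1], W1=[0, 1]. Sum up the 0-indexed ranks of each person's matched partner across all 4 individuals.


Step 1: Run Gale-Shapley (men propose, women hold best offer):
  M0 proposes to W1; she accepts
  M1 proposes to W0; she accepts
Step 2: Final matching: W0-M1, W1-M0
Step 3: 0-indexed ranks (man's rank of his match, then woman's): 0 + 1 + 0 + 0
Step 4: Total rank sum = 1

1


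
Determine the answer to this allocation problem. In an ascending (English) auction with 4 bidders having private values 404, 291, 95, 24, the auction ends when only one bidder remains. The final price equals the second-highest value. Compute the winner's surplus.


Step 1: Identify the highest value: 404
Step 2: Identify the second-highest value: 291
Step 3: The final price = second-highest value = 291
Step 4: Surplus = 404 - 291 = 113

113


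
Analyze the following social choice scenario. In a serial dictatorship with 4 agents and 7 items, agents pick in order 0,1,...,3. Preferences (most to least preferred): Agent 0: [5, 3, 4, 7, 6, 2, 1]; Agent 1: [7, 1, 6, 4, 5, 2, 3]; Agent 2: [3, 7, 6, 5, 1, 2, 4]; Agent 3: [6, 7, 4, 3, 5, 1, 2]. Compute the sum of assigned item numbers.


Step 1: Agent 0 picks item 5
Step 2: Agent 1 picks item 7
Step 3: Agent 2 picks item 3
Step 4: Agent 3 picks item 6
Step 5: Sum = 5 + 7 + 3 + 6 = 21

21


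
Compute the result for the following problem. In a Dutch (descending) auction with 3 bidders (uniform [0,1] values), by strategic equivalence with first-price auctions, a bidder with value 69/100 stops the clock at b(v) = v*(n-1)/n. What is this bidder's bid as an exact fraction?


Step 1: Dutch auctions are strategically equivalent to first-price auctions
Step 2: The equilibrium bid is b(v) = v*(n-1)/n
Step 3: b = 69/100 * 2/3
Step 4: b = 23/50

23/50


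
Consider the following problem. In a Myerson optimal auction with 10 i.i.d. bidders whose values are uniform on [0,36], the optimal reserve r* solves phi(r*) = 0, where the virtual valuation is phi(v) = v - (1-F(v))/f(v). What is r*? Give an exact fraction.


Step 1: For U[0,36], F(v) = v/36 and f(v) = 1/36
Step 2: phi(v) = v - (1 - v/36)/(1/36) = v - (36 - v) = 2v - 36
Step 3: Set phi(r*) = 0: 2r* - 36 = 0
Step 4: r* = 36/2 = 18 (the number of bidders n = 10 does not enter)

18


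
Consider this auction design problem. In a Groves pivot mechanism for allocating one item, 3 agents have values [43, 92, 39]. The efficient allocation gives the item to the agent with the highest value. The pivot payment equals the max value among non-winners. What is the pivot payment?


Step 1: The efficient winner is agent 1 with value 92
Step 2: Other agents' values: [43, 39]
Step 3: Pivot payment = max(others) = 43
Step 4: The winner pays 43

43


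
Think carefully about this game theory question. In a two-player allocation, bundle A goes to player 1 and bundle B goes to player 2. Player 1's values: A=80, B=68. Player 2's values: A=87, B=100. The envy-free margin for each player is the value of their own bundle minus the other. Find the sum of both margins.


Step 1: Player 1's margin = v1(A) - v1(B) = 80 - 68 = 12
Step 2: Player 2's margin = v2(B) - v2(A) = 100 - 87 = 13
Step 3: Total margin = 12 + 13 = 25

25


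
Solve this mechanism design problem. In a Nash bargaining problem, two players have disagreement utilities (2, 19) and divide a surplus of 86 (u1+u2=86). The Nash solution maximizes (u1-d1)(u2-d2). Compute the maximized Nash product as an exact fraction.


Step 1: The Nash solution splits surplus symmetrically above the disagreement point
Step 2: u1 = (total + d1 - d2)/2 = (86 + 2 - 19)/2 = 69/2
Step 3: u2 = (total - d1 + d2)/2 = (86 - 2 + 19)/2 = 103/2
Step 4: Nash product = (69/2 - 2) * (103/2 - 19)
Step 5: = 65/2 * 65/2 = 4225/4

4225/4


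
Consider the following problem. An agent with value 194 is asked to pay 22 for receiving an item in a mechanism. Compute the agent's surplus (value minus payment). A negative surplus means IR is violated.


Step 1: Surplus = value - payment = 194 - 22 = 172
Step 2: IR is satisfied (surplus >= 0)

172


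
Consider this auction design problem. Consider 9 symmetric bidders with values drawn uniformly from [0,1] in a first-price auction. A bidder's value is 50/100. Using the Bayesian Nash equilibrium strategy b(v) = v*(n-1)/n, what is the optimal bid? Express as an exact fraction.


Step 1: The symmetric BNE bidding function is b(v) = v * (n-1) / n
Step 2: Substitute v = 1/2 and n = 9
Step 3: b = 1/2 * 8/9
Step 4: b = 4/9

4/9


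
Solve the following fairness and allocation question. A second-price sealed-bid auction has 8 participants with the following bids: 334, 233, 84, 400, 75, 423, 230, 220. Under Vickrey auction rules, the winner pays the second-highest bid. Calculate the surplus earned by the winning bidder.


Step 1: Sort bids in descending order: 423, 400, 334, 233, 230, 220, 84, 75
Step 2: The winning bid is the highest: 423
Step 3: The payment equals the second-highest bid: 400
Step 4: Surplus = winner's bid - payment = 423 - 400 = 23

23


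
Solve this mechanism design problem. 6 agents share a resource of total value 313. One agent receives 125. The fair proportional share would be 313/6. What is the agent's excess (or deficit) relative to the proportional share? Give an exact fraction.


Step 1: Proportional share = 313/6
Step 2: Agent's actual allocation = 125
Step 3: Excess = 125 - 313/6 = 437/6

437/6


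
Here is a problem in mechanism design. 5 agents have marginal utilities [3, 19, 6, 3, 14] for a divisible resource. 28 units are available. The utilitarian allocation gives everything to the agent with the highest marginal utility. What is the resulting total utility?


Step 1: The marginal utilities are [3, 19, 6, 3, 14]
Step 2: The highest marginal utility is 19
Step 3: All 28 units go to that agent
Step 4: Total utility = 19 * 28 = 532

532


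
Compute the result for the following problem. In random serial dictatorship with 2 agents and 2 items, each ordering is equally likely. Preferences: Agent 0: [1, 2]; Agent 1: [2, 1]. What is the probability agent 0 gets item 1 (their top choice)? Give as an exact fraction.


Step 1: Agent 0 wants item 1
Step 2: There are 2 possible orderings of agents
Step 3: In 2 orderings, agent 0 gets item 1
Step 4: Probability = 2/2 = 1

1


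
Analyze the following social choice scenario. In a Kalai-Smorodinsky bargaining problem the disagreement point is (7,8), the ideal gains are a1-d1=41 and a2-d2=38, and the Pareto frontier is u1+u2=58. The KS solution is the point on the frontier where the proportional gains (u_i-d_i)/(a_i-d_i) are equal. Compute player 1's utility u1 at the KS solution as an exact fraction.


Step 1: At the KS point, (u1-d1)/r1 = (u2-d2)/r2 = t and u1+u2 = 58
Step 2: u1 = d1 + r1*t and u2 = d2 + r2*t, so (d1 + r1*t) + (d2 + r2*t) = 58
Step 3: t = (58 - 7 - 8)/(41 + 38) = 43/79
Step 4: u1 = d1 + r1*t = 7 + 41 * 43/79 = 2316/79
Step 5: (Check: u2 = d2 + r2*t = 2266/79; u1+u2 = 2316/79 + 2266/79 = 58, on the frontier.)

2316/79


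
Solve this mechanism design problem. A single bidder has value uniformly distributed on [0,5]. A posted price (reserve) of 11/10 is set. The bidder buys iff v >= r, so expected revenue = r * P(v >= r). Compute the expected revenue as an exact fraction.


Step 1: Posted price r = 11/10, value support [0,5]
Step 2: P(v >= r) = (5 - 11/10)/5 = 39/50
Step 3: Expected revenue = r * P(v >= r) = 11/10 * 39/50
Step 4: Revenue = 429/500

429/500


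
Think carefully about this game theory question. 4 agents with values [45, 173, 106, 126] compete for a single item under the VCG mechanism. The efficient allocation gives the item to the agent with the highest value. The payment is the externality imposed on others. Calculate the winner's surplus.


Step 1: The winner is the agent with the highest value: agent 1 with value 173
Step 2: Values of other agents: [45, 106, 126]
Step 3: VCG payment = max of others' values = 126
Step 4: Surplus = 173 - 126 = 47

47


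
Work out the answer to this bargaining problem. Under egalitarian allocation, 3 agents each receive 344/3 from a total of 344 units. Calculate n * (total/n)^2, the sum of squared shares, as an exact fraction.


Step 1: Each agent's share = 344/3
Step 2: Square of each share = (344/3)^2 = 118336/9
Step 3: Sum of squares = 3 * 118336/9 = 118336/3

118336/3


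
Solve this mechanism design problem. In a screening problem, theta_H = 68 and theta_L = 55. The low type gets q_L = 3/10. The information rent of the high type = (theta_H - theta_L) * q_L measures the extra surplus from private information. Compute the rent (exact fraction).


Step 1: theta_H - theta_L = 68 - 55 = 13
Step 2: Information rent = (theta_H - theta_L) * q_L
Step 3: = 13 * 3/10
Step 4: = 39/10

39/10


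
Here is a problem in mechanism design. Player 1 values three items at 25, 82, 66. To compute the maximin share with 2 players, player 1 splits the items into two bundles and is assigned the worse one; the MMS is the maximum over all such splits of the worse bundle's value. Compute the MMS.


Step 1: Item values = 25, 82, 66
Step 2: Enumerate all 2-bundle partitions and take the smaller bundle:
  Partition 1: {25} vs {82,66} -> bundles 25, 148; min = 25
  Partition 2: {82} vs {25,66} -> bundles 82, 91; min = 82
  Partition 3: {66} vs {25,82} -> bundles 66, 107; min = 66
Step 3: MMS = max(25, 82, 66) = 82

82


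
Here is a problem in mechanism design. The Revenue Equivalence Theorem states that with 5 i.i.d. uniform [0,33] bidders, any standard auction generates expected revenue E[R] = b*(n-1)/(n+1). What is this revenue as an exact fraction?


Step 1: By Revenue Equivalence, expected revenue = b*(n-1)/(n+1)
Step 2: Substituting n = 5, b = 33
Step 3: Revenue = 33*(5-1)/(5+1) = 33*4/6
Step 4: Revenue = 132/6 = 22

22


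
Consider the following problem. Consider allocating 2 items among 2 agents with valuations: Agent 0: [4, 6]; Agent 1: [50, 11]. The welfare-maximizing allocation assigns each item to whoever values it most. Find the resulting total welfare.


Step 1: For each item, find the maximum value among all agents.
Step 2: Item 0 -> Agent 1 (value 50)
Step 3: Item 1 -> Agent 1 (value 11)
Step 4: Total welfare = 50 + 11 = 61

61


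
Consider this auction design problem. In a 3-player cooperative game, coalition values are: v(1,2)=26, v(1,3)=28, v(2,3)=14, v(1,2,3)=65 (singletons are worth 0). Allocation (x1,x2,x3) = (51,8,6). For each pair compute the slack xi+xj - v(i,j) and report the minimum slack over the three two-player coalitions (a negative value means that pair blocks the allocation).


Step 1: Slack for coalition (1,2): x1+x2 - v12 = 59 - 26 = 33
Step 2: Slack for coalition (1,3): x1+x3 - v13 = 57 - 28 = 29
Step 3: Slack for coalition (2,3): x2+x3 - v23 = 14 - 14 = 0
Step 4: Minimum slack = min(33, 29, 0) = 0, attained by (2,3); no pair can gain by deviating, so the allocation is in the core

0


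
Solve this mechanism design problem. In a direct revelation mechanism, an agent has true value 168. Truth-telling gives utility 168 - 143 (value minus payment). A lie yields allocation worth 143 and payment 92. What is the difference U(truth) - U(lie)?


Step 1: U(truth) = value - payment = 168 - 143 = 25
Step 2: U(lie) = allocation - payment = 143 - 92 = 51
Step 3: IC gap = 25 - 51 = -26

-26


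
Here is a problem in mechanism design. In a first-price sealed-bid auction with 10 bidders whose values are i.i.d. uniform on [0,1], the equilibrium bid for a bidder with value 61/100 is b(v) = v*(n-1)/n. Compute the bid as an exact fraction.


Step 1: The symmetric BNE bidding function is b(v) = v * (n-1) / n
Step 2: Substitute v = 61/100 and n = 10
Step 3: b = 61/100 * 9/10
Step 4: b = 549/1000

549/1000


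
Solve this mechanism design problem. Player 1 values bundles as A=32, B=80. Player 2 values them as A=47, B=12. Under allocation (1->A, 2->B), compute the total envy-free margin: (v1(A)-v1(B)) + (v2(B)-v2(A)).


Step 1: Player 1's margin = v1(A) - v1(B) = 32 - 80 = -48
Step 2: Player 2's margin = v2(B) - v2(A) = 12 - 47 = -35
Step 3: Total margin = -48 + -35 = -83

-83


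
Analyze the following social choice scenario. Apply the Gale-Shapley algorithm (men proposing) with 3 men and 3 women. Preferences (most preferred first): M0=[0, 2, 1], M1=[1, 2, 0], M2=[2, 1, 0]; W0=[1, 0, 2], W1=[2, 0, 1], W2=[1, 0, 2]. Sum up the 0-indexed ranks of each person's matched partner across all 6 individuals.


Step 1: Run Gale-Shapley (men propose, women hold best offer):
  M0 proposes to W0; she accepts
  M1 proposes to W1; she accepts
  M2 proposes to W2; she accepts
Step 2: Final matching: W0-M0, W1-M1, W2-M2
Step 3: 0-indexed ranks (man's rank of his match, then woman's): 0 + 1 + 0 + 2 + 0 + 2
Step 4: Total rank sum = 5

5


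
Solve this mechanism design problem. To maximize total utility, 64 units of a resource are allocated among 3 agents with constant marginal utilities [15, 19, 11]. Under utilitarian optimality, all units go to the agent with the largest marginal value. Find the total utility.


Step 1: The marginal utilities are [15, 19, 11]
Step 2: The highest marginal utility is 19
Step 3: All 64 units go to that agent
Step 4: Total utility = 19 * 64 = 1216

1216


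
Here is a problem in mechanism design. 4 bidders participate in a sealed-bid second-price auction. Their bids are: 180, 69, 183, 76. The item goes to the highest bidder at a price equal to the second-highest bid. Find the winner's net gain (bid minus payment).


Step 1: Sort bids in descending order: 183, 180, 76, 69
Step 2: The winning bid is the highest: 183
Step 3: The payment equals the second-highest bid: 180
Step 4: Surplus = winner's bid - payment = 183 - 180 = 3

3


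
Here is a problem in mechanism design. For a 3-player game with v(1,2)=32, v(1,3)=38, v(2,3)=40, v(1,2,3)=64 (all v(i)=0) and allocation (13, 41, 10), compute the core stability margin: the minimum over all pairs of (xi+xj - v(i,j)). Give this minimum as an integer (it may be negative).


Step 1: Slack for coalition (1,2): x1+x2 - v12 = 54 - 32 = 22
Step 2: Slack for coalition (1,3): x1+x3 - v13 = 23 - 38 = -15
Step 3: Slack for coalition (2,3): x2+x3 - v23 = 51 - 40 = 11
Step 4: Minimum slack = min(22, -15, 11) = -15, attained by (1,3); coalition (1,3) can block (slack < 0), so the allocation is not in the core

-15


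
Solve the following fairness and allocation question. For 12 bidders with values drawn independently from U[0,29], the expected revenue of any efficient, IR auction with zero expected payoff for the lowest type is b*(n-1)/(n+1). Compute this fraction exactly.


Step 1: By Revenue Equivalence, expected revenue = b*(n-1)/(n+1)
Step 2: Substituting n = 12, b = 29
Step 3: Revenue = 29*(12-1)/(12+1) = 29*11/13
Step 4: Revenue = 319/13

319/13


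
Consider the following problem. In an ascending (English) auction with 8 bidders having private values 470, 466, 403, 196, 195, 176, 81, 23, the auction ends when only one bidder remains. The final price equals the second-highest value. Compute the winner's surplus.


Step 1: Identify the highest value: 470
Step 2: Identify the second-highest value: 466
Step 3: The final price = second-highest value = 466
Step 4: Surplus = 470 - 466 = 4

4


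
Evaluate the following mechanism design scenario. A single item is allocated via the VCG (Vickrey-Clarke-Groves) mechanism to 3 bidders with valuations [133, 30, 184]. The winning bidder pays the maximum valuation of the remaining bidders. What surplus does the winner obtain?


Step 1: The winner is the agent with the highest value: agent 2 with value 184
Step 2: Values of other agents: [133, 30]
Step 3: VCG payment = max of others' values = 133
Step 4: Surplus = 184 - 133 = 51

51


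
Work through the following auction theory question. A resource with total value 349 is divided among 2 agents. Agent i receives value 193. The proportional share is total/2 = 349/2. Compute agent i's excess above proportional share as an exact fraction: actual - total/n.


Step 1: Proportional share = 349/2
Step 2: Agent's actual allocation = 193
Step 3: Excess = 193 - 349/2 = 37/2

37/2


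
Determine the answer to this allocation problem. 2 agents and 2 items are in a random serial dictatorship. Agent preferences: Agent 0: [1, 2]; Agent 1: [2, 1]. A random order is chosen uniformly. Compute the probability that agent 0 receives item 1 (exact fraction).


Step 1: Agent 0 wants item 1
Step 2: There are 2 possible orderings of agents
Step 3: In 2 orderings, agent 0 gets item 1
Step 4: Probability = 2/2 = 1

1


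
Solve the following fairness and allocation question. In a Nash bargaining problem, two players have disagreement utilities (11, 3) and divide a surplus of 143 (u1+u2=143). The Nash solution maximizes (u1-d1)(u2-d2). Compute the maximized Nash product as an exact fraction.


Step 1: The Nash solution splits surplus symmetrically above the disagreement point
Step 2: u1 = (total + d1 - d2)/2 = (143 + 11 - 3)/2 = 151/2
Step 3: u2 = (total - d1 + d2)/2 = (143 - 11 + 3)/2 = 135/2
Step 4: Nash product = (151/2 - 11) * (135/2 - 3)
Step 5: = 129/2 * 129/2 = 16641/4

16641/4
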